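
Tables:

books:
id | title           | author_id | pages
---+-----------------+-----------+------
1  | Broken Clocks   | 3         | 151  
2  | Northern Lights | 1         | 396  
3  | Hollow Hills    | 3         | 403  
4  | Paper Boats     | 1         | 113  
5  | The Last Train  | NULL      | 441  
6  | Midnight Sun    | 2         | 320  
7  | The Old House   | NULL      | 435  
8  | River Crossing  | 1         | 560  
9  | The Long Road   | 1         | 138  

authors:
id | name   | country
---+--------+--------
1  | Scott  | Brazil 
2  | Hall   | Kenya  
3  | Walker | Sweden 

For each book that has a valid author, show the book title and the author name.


INNER JOIN keeps only books rows whose author_id matches an id in authors. Walk through each book:
  - book 1 (Broken Clocks): author_id=3 -> matches Walker
  - book 2 (Northern Lights): author_id=1 -> matches Scott
  - book 3 (Hollow Hills): author_id=3 -> matches Walker
  - book 4 (Paper Boats): author_id=1 -> matches Scott
  - book 5 (The Last Train): author_id=NULL, no match -> dropped
  - book 6 (Midnight Sun): author_id=2 -> matches Hall
  - book 7 (The Old House): author_id=NULL, no match -> dropped
  - book 8 (River Crossing): author_id=1 -> matches Scott
  - book 9 (The Long Road): author_id=1 -> matches Scott
So 2 of 9 rows are dropped.

SQL:
SELECT a.title, b.name AS author
FROM books a
INNER JOIN authors b ON a.author_id = b.id

Result:
title           | author
----------------+-------
Broken Clocks   | Walker
Northern Lights | Scott 
Hollow Hills    | Walker
Paper Boats     | Scott 
Midnight Sun    | Hall  
River Crossing  | Scott 
The Long Road   | Scott 


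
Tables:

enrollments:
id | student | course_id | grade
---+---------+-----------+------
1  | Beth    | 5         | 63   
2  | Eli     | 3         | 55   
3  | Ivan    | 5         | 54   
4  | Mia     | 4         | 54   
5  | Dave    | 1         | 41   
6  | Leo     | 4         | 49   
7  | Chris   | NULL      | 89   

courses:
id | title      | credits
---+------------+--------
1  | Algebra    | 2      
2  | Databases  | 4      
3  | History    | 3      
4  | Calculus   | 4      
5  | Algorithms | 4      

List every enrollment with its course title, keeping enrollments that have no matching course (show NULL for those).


LEFT JOIN keeps every row from enrollments (the left table); where course_id has no match in courses, the course columns become NULL. Walk through each enrollment:
  - enrollment 1 (Beth): course_id=5 -> matches Algorithms
  - enrollment 2 (Eli): course_id=3 -> matches History
  - enrollment 3 (Ivan): course_id=5 -> matches Algorithms
  - enrollment 4 (Mia): course_id=4 -> matches Calculus
  - enrollment 5 (Dave): course_id=1 -> matches Algebra
  - enrollment 6 (Leo): course_id=4 -> matches Calculus
  - enrollment 7 (Chris): course_id=NULL, no match -> kept with NULL
All 7 rows appear; 1 has NULL course.

SQL:
SELECT a.student, b.title AS course
FROM enrollments a
LEFT JOIN courses b ON a.course_id = b.id

Result:
student | course    
--------+-----------
Beth    | Algorithms
Eli     | History   
Ivan    | Algorithms
Mia     | Calculus  
Dave    | Algebra   
Leo     | Calculus  
Chris   | NULL      


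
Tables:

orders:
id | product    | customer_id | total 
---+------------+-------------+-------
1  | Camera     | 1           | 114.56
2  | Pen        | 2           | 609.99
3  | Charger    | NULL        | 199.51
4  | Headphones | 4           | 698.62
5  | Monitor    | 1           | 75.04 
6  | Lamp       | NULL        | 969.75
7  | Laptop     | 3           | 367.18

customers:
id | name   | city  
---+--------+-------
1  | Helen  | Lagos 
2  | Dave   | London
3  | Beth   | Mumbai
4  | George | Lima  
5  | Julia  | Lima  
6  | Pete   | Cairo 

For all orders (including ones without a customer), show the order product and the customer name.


LEFT JOIN keeps every row from orders (the left table); where customer_id has no match in customers, the customer columns become NULL. Walk through each order:
  - order 1 (Camera): customer_id=1 -> matches Helen
  - order 2 (Pen): customer_id=2 -> matches Dave
  - order 3 (Charger): customer_id=NULL, no match -> kept with NULL
  - order 4 (Headphones): customer_id=4 -> matches George
  - order 5 (Monitor): customer_id=1 -> matches Helen
  - order 6 (Lamp): customer_id=NULL, no match -> kept with NULL
  - order 7 (Laptop): customer_id=3 -> matches Beth
All 7 rows appear; 2 have NULL customer.

SQL:
SELECT a.product, b.name AS customer
FROM orders a
LEFT JOIN customers b ON a.customer_id = b.id

Result:
product    | customer
-----------+---------
Camera     | Helen   
Pen        | Dave    
Charger    | NULL    
Headphones | George  
Monitor    | Helen   
Lamp       | NULL    
Laptop     | Beth    


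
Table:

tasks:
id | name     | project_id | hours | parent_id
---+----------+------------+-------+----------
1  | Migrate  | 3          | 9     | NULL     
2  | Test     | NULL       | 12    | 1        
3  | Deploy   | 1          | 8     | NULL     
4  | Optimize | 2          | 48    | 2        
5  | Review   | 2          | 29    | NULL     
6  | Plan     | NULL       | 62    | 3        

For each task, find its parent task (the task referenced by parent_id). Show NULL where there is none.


This is a self-join: tasks is joined to a second copy of itself, matching each row's parent_id to another row's id. Use LEFT JOIN so rows with parent_id=NULL are kept.
  - task 1 (Migrate): parent_id=NULL -> NULL
  - task 2 (Test): parent_id=1 -> Migrate
  - task 3 (Deploy): parent_id=NULL -> NULL
  - task 4 (Optimize): parent_id=2 -> Test
  - task 5 (Review): parent_id=NULL -> NULL
  - task 6 (Plan): parent_id=3 -> Deploy

SQL:
SELECT a.name AS item, b.name AS parent
FROM tasks a
LEFT JOIN tasks b ON a.parent_id = b.id

Result:
item     | parent 
---------+--------
Migrate  | NULL   
Test     | Migrate
Deploy   | NULL   
Optimize | Test   
Review   | NULL   
Plan     | Deploy 


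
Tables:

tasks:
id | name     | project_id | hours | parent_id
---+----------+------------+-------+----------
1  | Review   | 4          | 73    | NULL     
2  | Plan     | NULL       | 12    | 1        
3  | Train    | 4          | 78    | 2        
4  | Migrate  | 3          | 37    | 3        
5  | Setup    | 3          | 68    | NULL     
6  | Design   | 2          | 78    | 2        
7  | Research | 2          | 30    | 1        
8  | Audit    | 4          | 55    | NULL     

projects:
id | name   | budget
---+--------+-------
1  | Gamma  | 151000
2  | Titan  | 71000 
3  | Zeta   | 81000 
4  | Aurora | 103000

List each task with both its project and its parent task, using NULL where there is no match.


Two LEFT JOINs from the same base table tasks: one to projects via project_id, one to tasks itself via parent_id. Both are LEFT so every task is preserved.
Match against projects:
  - task 1 (Review): project_id=4 -> matches Aurora
  - task 2 (Plan): project_id=NULL, no match -> kept with NULL
  - task 3 (Train): project_id=4 -> matches Aurora
  - task 4 (Migrate): project_id=3 -> matches Zeta
  - task 5 (Setup): project_id=3 -> matches Zeta
  - task 6 (Design): project_id=2 -> matches Titan
  - task 7 (Research): project_id=2 -> matches Titan
  - task 8 (Audit): project_id=4 -> matches Aurora
Match against tasks (self):
  - task 1 (Review): parent_id=NULL -> NULL
  - task 2 (Plan): parent_id=1 -> Review
  - task 3 (Train): parent_id=2 -> Plan
  - task 4 (Migrate): parent_id=3 -> Train
  - task 5 (Setup): parent_id=NULL -> NULL
  - task 6 (Design): parent_id=2 -> Plan
  - task 7 (Research): parent_id=1 -> Review
  - task 8 (Audit): parent_id=NULL -> NULL

SQL:
SELECT a.name, b.name AS project, c.name AS parent
FROM tasks a
LEFT JOIN projects b ON a.project_id = b.id
LEFT JOIN tasks c ON a.parent_id = c.id

Result:
name     | project | parent
---------+---------+-------
Review   | Aurora  | NULL  
Plan     | NULL    | Review
Train    | Aurora  | Plan  
Migrate  | Zeta    | Train 
Setup    | Zeta    | NULL  
Design   | Titan   | Plan  
Research | Titan   | Review
Audit    | Aurora  | NULL  


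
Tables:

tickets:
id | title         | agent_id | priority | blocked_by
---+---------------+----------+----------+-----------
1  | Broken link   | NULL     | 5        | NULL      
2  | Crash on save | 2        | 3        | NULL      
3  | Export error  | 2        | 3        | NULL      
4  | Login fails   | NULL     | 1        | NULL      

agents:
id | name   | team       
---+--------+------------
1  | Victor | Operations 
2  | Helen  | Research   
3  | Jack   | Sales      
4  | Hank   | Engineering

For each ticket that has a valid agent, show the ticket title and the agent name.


INNER JOIN keeps only tickets rows whose agent_id matches an id in agents. Walk through each ticket:
  - ticket 1 (Broken link): agent_id=NULL, no match -> dropped
  - ticket 2 (Crash on save): agent_id=2 -> matches Helen
  - ticket 3 (Export error): agent_id=2 -> matches Helen
  - ticket 4 (Login fails): agent_id=NULL, no match -> dropped
So 2 of 4 rows are dropped.

SQL:
SELECT a.title, b.name AS agent
FROM tickets a
INNER JOIN agents b ON a.agent_id = b.id

Result:
title         | agent
--------------+------
Crash on save | Helen
Export error  | Helen


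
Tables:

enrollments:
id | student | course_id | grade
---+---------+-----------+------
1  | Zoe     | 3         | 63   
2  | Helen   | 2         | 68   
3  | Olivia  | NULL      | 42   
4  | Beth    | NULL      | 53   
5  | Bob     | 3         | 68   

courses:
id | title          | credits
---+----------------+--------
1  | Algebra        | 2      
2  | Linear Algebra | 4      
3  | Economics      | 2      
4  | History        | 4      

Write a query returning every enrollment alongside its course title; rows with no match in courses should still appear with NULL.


LEFT JOIN keeps every row from enrollments (the left table); where course_id has no match in courses, the course columns become NULL. Walk through each enrollment:
  - enrollment 1 (Zoe): course_id=3 -> matches Economics
  - enrollment 2 (Helen): course_id=2 -> matches Linear Algebra
  - enrollment 3 (Olivia): course_id=NULL, no match -> kept with NULL
  - enrollment 4 (Beth): course_id=NULL, no match -> kept with NULL
  - enrollment 5 (Bob): course_id=3 -> matches Economics
All 5 rows appear; 2 have NULL course.

SQL:
SELECT a.student, b.title AS course
FROM enrollments a
LEFT JOIN courses b ON a.course_id = b.id

Result:
student | course        
--------+---------------
Zoe     | Economics     
Helen   | Linear Algebra
Olivia  | NULL          
Beth    | NULL          
Bob     | Economics     


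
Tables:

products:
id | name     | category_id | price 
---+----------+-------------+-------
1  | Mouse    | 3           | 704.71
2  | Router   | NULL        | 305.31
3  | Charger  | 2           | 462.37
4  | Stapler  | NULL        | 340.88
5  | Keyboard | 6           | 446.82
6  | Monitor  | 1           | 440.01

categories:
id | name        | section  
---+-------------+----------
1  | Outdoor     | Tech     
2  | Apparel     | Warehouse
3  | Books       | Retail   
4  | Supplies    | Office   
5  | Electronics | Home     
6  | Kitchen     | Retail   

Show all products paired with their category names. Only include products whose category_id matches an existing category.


INNER JOIN keeps only products rows whose category_id matches an id in categories. Walk through each product:
  - product 1 (Mouse): category_id=3 -> matches Books
  - product 2 (Router): category_id=NULL, no match -> dropped
  - product 3 (Charger): category_id=2 -> matches Apparel
  - product 4 (Stapler): category_id=NULL, no match -> dropped
  - product 5 (Keyboard): category_id=6 -> matches Kitchen
  - product 6 (Monitor): category_id=1 -> matches Outdoor
So 2 of 6 rows are dropped.

SQL:
SELECT a.name, b.name AS category
FROM products a
INNER JOIN categories b ON a.category_id = b.id

Result:
name     | category
---------+---------
Mouse    | Books   
Charger  | Apparel 
Keyboard | Kitchen 
Monitor  | Outdoor 


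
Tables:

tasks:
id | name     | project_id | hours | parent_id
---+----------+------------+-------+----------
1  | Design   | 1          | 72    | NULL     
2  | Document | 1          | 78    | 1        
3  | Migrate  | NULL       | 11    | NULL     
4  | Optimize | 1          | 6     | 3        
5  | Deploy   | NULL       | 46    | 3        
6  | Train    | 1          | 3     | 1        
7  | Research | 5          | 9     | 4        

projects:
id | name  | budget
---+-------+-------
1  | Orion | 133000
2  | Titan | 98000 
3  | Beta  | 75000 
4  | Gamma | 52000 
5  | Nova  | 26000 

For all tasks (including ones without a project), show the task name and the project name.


LEFT JOIN keeps every row from tasks (the left table); where project_id has no match in projects, the project columns become NULL. Walk through each task:
  - task 1 (Design): project_id=1 -> matches Orion
  - task 2 (Document): project_id=1 -> matches Orion
  - task 3 (Migrate): project_id=NULL, no match -> kept with NULL
  - task 4 (Optimize): project_id=1 -> matches Orion
  - task 5 (Deploy): project_id=NULL, no match -> kept with NULL
  - task 6 (Train): project_id=1 -> matches Orion
  - task 7 (Research): project_id=5 -> matches Nova
All 7 rows appear; 2 have NULL project.

SQL:
SELECT a.name, b.name AS project
FROM tasks a
LEFT JOIN projects b ON a.project_id = b.id

Result:
name     | project
---------+--------
Design   | Orion  
Document | Orion  
Migrate  | NULL   
Optimize | Orion  
Deploy   | NULL   
Train    | Orion  
Research | Nova   


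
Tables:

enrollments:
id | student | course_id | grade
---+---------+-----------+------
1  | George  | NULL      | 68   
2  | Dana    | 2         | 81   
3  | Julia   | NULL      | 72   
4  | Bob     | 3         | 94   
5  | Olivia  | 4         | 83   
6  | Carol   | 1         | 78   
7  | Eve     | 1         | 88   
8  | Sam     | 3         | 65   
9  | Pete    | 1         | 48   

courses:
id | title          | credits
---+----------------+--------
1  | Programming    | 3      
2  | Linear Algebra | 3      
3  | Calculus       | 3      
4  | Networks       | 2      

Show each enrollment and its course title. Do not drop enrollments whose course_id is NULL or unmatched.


LEFT JOIN keeps every row from enrollments (the left table); where course_id has no match in courses, the course columns become NULL. Walk through each enrollment:
  - enrollment 1 (George): course_id=NULL, no match -> kept with NULL
  - enrollment 2 (Dana): course_id=2 -> matches Linear Algebra
  - enrollment 3 (Julia): course_id=NULL, no match -> kept with NULL
  - enrollment 4 (Bob): course_id=3 -> matches Calculus
  - enrollment 5 (Olivia): course_id=4 -> matches Networks
  - enrollment 6 (Carol): course_id=1 -> matches Programming
  - enrollment 7 (Eve): course_id=1 -> matches Programming
  - enrollment 8 (Sam): course_id=3 -> matches Calculus
  - enrollment 9 (Pete): course_id=1 -> matches Programming
All 9 rows appear; 2 have NULL course.

SQL:
SELECT a.student, b.title AS course
FROM enrollments a
LEFT JOIN courses b ON a.course_id = b.id

Result:
student | course        
--------+---------------
George  | NULL          
Dana    | Linear Algebra
Julia   | NULL          
Bob     | Calculus      
Olivia  | Networks      
Carol   | Programming   
Eve     | Programming   
Sam     | Calculus      
Pete    | Programming   


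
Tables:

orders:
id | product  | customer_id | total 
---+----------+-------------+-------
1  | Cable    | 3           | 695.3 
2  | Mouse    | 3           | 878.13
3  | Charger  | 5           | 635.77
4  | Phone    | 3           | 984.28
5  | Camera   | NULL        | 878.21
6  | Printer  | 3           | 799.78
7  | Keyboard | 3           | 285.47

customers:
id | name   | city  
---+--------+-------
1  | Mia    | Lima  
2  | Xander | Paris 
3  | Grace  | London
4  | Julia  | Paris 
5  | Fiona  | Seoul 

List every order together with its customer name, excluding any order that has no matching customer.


INNER JOIN keeps only orders rows whose customer_id matches an id in customers. Walk through each order:
  - order 1 (Cable): customer_id=3 -> matches Grace
  - order 2 (Mouse): customer_id=3 -> matches Grace
  - order 3 (Charger): customer_id=5 -> matches Fiona
  - order 4 (Phone): customer_id=3 -> matches Grace
  - order 5 (Camera): customer_id=NULL, no match -> dropped
  - order 6 (Printer): customer_id=3 -> matches Grace
  - order 7 (Keyboard): customer_id=3 -> matches Grace
So 1 of 7 rows is dropped.

SQL:
SELECT a.product, b.name AS customer
FROM orders a
INNER JOIN customers b ON a.customer_id = b.id

Result:
product  | customer
---------+---------
Cable    | Grace   
Mouse    | Grace   
Charger  | Fiona   
Phone    | Grace   
Printer  | Grace   
Keyboard | Grace   


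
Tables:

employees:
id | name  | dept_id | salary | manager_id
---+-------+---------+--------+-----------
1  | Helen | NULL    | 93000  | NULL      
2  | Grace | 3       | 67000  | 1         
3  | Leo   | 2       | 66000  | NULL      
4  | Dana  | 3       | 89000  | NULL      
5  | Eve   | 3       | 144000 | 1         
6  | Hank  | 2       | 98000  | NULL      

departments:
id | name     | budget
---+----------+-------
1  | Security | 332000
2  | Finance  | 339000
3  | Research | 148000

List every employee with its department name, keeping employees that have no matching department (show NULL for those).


LEFT JOIN keeps every row from employees (the left table); where dept_id has no match in departments, the department columns become NULL. Walk through each employee:
  - employee 1 (Helen): dept_id=NULL, no match -> kept with NULL
  - employee 2 (Grace): dept_id=3 -> matches Research
  - employee 3 (Leo): dept_id=2 -> matches Finance
  - employee 4 (Dana): dept_id=3 -> matches Research
  - employee 5 (Eve): dept_id=3 -> matches Research
  - employee 6 (Hank): dept_id=2 -> matches Finance
All 6 rows appear; 1 has NULL department.

SQL:
SELECT a.name, b.name AS department
FROM employees a
LEFT JOIN departments b ON a.dept_id = b.id

Result:
name  | department
------+-----------
Helen | NULL      
Grace | Research  
Leo   | Finance   
Dana  | Research  
Eve   | Research  
Hank  | Finance   


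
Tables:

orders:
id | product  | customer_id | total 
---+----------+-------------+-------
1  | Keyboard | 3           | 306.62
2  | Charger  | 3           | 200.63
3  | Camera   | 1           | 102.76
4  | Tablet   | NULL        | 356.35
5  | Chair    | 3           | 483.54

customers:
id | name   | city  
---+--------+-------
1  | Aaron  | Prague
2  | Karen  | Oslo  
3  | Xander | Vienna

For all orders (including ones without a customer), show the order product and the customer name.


LEFT JOIN keeps every row from orders (the left table); where customer_id has no match in customers, the customer columns become NULL. Walk through each order:
  - order 1 (Keyboard): customer_id=3 -> matches Xander
  - order 2 (Charger): customer_id=3 -> matches Xander
  - order 3 (Camera): customer_id=1 -> matches Aaron
  - order 4 (Tablet): customer_id=NULL, no match -> kept with NULL
  - order 5 (Chair): customer_id=3 -> matches Xander
All 5 rows appear; 1 has NULL customer.

SQL:
SELECT a.product, b.name AS customer
FROM orders a
LEFT JOIN customers b ON a.customer_id = b.id

Result:
product  | customer
---------+---------
Keyboard | Xander  
Charger  | Xander  
Camera   | Aaron   
Tablet   | NULL    
Chair    | Xander  


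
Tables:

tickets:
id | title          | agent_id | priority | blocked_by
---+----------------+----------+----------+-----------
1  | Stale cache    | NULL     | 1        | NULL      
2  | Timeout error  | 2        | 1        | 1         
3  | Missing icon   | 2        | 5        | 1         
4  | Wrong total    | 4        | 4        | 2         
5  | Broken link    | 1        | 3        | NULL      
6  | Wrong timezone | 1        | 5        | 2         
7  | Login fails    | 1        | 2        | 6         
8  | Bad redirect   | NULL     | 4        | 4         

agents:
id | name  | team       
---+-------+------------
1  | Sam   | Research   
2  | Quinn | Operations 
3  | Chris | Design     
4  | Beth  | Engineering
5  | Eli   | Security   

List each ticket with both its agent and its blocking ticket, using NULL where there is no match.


Two LEFT JOINs from the same base table tickets: one to agents via agent_id, one to tickets itself via blocked_by. Both are LEFT so every ticket is preserved.
Match against agents:
  - ticket 1 (Stale cache): agent_id=NULL, no match -> kept with NULL
  - ticket 2 (Timeout error): agent_id=2 -> matches Quinn
  - ticket 3 (Missing icon): agent_id=2 -> matches Quinn
  - ticket 4 (Wrong total): agent_id=4 -> matches Beth
  - ticket 5 (Broken link): agent_id=1 -> matches Sam
  - ticket 6 (Wrong timezone): agent_id=1 -> matches Sam
  - ticket 7 (Login fails): agent_id=1 -> matches Sam
  - ticket 8 (Bad redirect): agent_id=NULL, no match -> kept with NULL
Match against tickets (self):
  - ticket 1 (Stale cache): blocked_by=NULL -> NULL
  - ticket 2 (Timeout error): blocked_by=1 -> Stale cache
  - ticket 3 (Missing icon): blocked_by=1 -> Stale cache
  - ticket 4 (Wrong total): blocked_by=2 -> Timeout error
  - ticket 5 (Broken link): blocked_by=NULL -> NULL
  - ticket 6 (Wrong timezone): blocked_by=2 -> Timeout error
  - ticket 7 (Login fails): blocked_by=6 -> Wrong timezone
  - ticket 8 (Bad redirect): blocked_by=4 -> Wrong total

SQL:
SELECT a.title, b.name AS agent, c.title AS blocked_by
FROM tickets a
LEFT JOIN agents b ON a.agent_id = b.id
LEFT JOIN tickets c ON a.blocked_by = c.id

Result:
title          | agent | blocked_by    
---------------+-------+---------------
Stale cache    | NULL  | NULL          
Timeout error  | Quinn | Stale cache   
Missing icon   | Quinn | Stale cache   
Wrong total    | Beth  | Timeout error 
Broken link    | Sam   | NULL          
Wrong timezone | Sam   | Timeout error 
Login fails    | Sam   | Wrong timezone
Bad redirect   | NULL  | Wrong total   


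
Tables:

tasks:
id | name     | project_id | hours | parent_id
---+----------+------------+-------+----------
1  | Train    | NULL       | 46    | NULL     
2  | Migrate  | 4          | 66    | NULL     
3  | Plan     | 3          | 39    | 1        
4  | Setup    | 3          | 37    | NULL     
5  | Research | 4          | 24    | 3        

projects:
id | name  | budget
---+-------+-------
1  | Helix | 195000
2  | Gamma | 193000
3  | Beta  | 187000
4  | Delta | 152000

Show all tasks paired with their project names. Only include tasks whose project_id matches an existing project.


INNER JOIN keeps only tasks rows whose project_id matches an id in projects. Walk through each task:
  - task 1 (Train): project_id=NULL, no match -> dropped
  - task 2 (Migrate): project_id=4 -> matches Delta
  - task 3 (Plan): project_id=3 -> matches Beta
  - task 4 (Setup): project_id=3 -> matches Beta
  - task 5 (Research): project_id=4 -> matches Delta
So 1 of 5 rows is dropped.

SQL:
SELECT a.name, b.name AS project
FROM tasks a
INNER JOIN projects b ON a.project_id = b.id

Result:
name     | project
---------+--------
Migrate  | Delta  
Plan     | Beta   
Setup    | Beta   
Research | Delta  


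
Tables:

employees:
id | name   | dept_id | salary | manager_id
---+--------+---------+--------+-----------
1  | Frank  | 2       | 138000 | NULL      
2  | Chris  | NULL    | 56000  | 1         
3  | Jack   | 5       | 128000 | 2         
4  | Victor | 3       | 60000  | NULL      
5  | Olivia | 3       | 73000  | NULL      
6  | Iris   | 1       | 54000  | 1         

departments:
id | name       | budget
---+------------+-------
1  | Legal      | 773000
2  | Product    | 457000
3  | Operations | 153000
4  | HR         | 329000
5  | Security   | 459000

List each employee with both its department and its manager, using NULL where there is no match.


Two LEFT JOINs from the same base table employees: one to departments via dept_id, one to employees itself via manager_id. Both are LEFT so every employee is preserved.
Match against departments:
  - employee 1 (Frank): dept_id=2 -> matches Product
  - employee 2 (Chris): dept_id=NULL, no match -> kept with NULL
  - employee 3 (Jack): dept_id=5 -> matches Security
  - employee 4 (Victor): dept_id=3 -> matches Operations
  - employee 5 (Olivia): dept_id=3 -> matches Operations
  - employee 6 (Iris): dept_id=1 -> matches Legal
Match against employees (self):
  - employee 1 (Frank): manager_id=NULL -> NULL
  - employee 2 (Chris): manager_id=1 -> Frank
  - employee 3 (Jack): manager_id=2 -> Chris
  - employee 4 (Victor): manager_id=NULL -> NULL
  - employee 5 (Olivia): manager_id=NULL -> NULL
  - employee 6 (Iris): manager_id=1 -> Frank

SQL:
SELECT a.name, b.name AS department, c.name AS manager
FROM employees a
LEFT JOIN departments b ON a.dept_id = b.id
LEFT JOIN employees c ON a.manager_id = c.id

Result:
name   | department | manager
-------+------------+--------
Frank  | Product    | NULL   
Chris  | NULL       | Frank  
Jack   | Security   | Chris  
Victor | Operations | NULL   
Olivia | Operations | NULL   
Iris   | Legal      | Frank  


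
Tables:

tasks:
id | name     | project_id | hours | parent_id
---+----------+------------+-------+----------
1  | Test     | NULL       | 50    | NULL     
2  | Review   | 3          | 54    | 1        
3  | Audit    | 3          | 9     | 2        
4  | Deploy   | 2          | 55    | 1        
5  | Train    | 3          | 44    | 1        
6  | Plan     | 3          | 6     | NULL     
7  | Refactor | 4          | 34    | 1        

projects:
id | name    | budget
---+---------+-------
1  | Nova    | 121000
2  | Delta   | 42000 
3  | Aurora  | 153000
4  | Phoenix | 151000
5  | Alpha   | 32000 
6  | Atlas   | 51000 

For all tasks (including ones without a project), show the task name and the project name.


LEFT JOIN keeps every row from tasks (the left table); where project_id has no match in projects, the project columns become NULL. Walk through each task:
  - task 1 (Test): project_id=NULL, no match -> kept with NULL
  - task 2 (Review): project_id=3 -> matches Aurora
  - task 3 (Audit): project_id=3 -> matches Aurora
  - task 4 (Deploy): project_id=2 -> matches Delta
  - task 5 (Train): project_id=3 -> matches Aurora
  - task 6 (Plan): project_id=3 -> matches Aurora
  - task 7 (Refactor): project_id=4 -> matches Phoenix
All 7 rows appear; 1 has NULL project.

SQL:
SELECT a.name, b.name AS project
FROM tasks a
LEFT JOIN projects b ON a.project_id = b.id

Result:
name     | project
---------+--------
Test     | NULL   
Review   | Aurora 
Audit    | Aurora 
Deploy   | Delta  
Train    | Aurora 
Plan     | Aurora 
Refactor | Phoenix


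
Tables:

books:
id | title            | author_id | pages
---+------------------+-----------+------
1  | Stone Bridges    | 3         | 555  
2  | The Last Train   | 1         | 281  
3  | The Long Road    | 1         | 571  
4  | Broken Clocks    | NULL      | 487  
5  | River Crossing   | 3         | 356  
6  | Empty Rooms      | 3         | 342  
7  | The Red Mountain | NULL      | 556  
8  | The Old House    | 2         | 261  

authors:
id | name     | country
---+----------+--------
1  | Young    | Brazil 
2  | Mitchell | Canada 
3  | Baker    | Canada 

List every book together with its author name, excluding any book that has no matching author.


INNER JOIN keeps only books rows whose author_id matches an id in authors. Walk through each book:
  - book 1 (Stone Bridges): author_id=3 -> matches Baker
  - book 2 (The Last Train): author_id=1 -> matches Young
  - book 3 (The Long Road): author_id=1 -> matches Young
  - book 4 (Broken Clocks): author_id=NULL, no match -> dropped
  - book 5 (River Crossing): author_id=3 -> matches Baker
  - book 6 (Empty Rooms): author_id=3 -> matches Baker
  - book 7 (The Red Mountain): author_id=NULL, no match -> dropped
  - book 8 (The Old House): author_id=2 -> matches Mitchell
So 2 of 8 rows are dropped.

SQL:
SELECT a.title, b.name AS author
FROM books a
INNER JOIN authors b ON a.author_id = b.id

Result:
title          | author  
---------------+---------
Stone Bridges  | Baker   
The Last Train | Young   
The Long Road  | Young   
River Crossing | Baker   
Empty Rooms    | Baker   
The Old House  | Mitchell


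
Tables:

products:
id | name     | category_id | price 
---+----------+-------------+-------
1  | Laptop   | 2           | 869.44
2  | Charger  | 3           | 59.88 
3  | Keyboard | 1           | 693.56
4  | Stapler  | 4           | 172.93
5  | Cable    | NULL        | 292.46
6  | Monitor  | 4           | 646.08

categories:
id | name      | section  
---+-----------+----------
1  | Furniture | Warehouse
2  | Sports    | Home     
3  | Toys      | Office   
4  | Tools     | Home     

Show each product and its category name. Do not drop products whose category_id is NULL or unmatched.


LEFT JOIN keeps every row from products (the left table); where category_id has no match in categories, the category columns become NULL. Walk through each product:
  - product 1 (Laptop): category_id=2 -> matches Sports
  - product 2 (Charger): category_id=3 -> matches Toys
  - product 3 (Keyboard): category_id=1 -> matches Furniture
  - product 4 (Stapler): category_id=4 -> matches Tools
  - product 5 (Cable): category_id=NULL, no match -> kept with NULL
  - product 6 (Monitor): category_id=4 -> matches Tools
All 6 rows appear; 1 has NULL category.

SQL:
SELECT a.name, b.name AS category
FROM products a
LEFT JOIN categories b ON a.category_id = b.id

Result:
name     | category 
---------+----------
Laptop   | Sports   
Charger  | Toys     
Keyboard | Furniture
Stapler  | Tools    
Cable    | NULL     
Monitor  | Tools    


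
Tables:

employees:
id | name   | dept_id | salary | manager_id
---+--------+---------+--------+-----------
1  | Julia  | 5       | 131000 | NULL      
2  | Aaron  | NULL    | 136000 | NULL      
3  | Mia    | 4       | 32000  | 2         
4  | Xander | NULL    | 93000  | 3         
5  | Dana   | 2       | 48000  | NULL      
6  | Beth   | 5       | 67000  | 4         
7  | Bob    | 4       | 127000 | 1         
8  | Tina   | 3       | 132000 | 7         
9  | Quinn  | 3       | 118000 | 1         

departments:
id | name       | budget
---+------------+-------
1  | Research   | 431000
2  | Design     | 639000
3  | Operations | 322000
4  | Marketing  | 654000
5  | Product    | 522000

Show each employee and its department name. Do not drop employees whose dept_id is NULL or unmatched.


LEFT JOIN keeps every row from employees (the left table); where dept_id has no match in departments, the department columns become NULL. Walk through each employee:
  - employee 1 (Julia): dept_id=5 -> matches Product
  - employee 2 (Aaron): dept_id=NULL, no match -> kept with NULL
  - employee 3 (Mia): dept_id=4 -> matches Marketing
  - employee 4 (Xander): dept_id=NULL, no match -> kept with NULL
  - employee 5 (Dana): dept_id=2 -> matches Design
  - employee 6 (Beth): dept_id=5 -> matches Product
  - employee 7 (Bob): dept_id=4 -> matches Marketing
  - employee 8 (Tina): dept_id=3 -> matches Operations
  - employee 9 (Quinn): dept_id=3 -> matches Operations
All 9 rows appear; 2 have NULL department.

SQL:
SELECT a.name, b.name AS department
FROM employees a
LEFT JOIN departments b ON a.dept_id = b.id

Result:
name   | department
-------+-----------
Julia  | Product   
Aaron  | NULL      
Mia    | Marketing 
Xander | NULL      
Dana   | Design    
Beth   | Product   
Bob    | Marketing 
Tina   | Operations
Quinn  | Operations


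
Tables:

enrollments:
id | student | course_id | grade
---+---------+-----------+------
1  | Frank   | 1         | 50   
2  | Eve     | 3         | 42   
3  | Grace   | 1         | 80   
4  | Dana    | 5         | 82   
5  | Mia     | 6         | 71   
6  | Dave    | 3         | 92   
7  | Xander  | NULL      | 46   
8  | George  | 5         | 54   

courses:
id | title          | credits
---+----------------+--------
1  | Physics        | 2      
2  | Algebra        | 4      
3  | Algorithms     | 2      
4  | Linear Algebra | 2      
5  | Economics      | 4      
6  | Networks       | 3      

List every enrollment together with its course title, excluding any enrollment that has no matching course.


INNER JOIN keeps only enrollments rows whose course_id matches an id in courses. Walk through each enrollment:
  - enrollment 1 (Frank): course_id=1 -> matches Physics
  - enrollment 2 (Eve): course_id=3 -> matches Algorithms
  - enrollment 3 (Grace): course_id=1 -> matches Physics
  - enrollment 4 (Dana): course_id=5 -> matches Economics
  - enrollment 5 (Mia): course_id=6 -> matches Networks
  - enrollment 6 (Dave): course_id=3 -> matches Algorithms
  - enrollment 7 (Xander): course_id=NULL, no match -> dropped
  - enrollment 8 (George): course_id=5 -> matches Economics
So 1 of 8 rows is dropped.

SQL:
SELECT a.student, b.title AS course
FROM enrollments a
INNER JOIN courses b ON a.course_id = b.id

Result:
student | course    
--------+-----------
Frank   | Physics   
Eve     | Algorithms
Grace   | Physics   
Dana    | Economics 
Mia     | Networks  
Dave    | Algorithms
George  | Economics 


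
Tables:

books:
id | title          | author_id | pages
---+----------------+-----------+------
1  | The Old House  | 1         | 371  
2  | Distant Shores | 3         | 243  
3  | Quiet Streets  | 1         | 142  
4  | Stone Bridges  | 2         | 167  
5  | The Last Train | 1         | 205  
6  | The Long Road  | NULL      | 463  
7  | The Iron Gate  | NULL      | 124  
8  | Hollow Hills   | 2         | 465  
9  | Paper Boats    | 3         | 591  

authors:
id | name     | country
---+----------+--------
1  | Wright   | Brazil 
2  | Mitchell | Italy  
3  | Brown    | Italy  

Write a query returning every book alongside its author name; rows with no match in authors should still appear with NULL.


LEFT JOIN keeps every row from books (the left table); where author_id has no match in authors, the author columns become NULL. Walk through each book:
  - book 1 (The Old House): author_id=1 -> matches Wright
  - book 2 (Distant Shores): author_id=3 -> matches Brown
  - book 3 (Quiet Streets): author_id=1 -> matches Wright
  - book 4 (Stone Bridges): author_id=2 -> matches Mitchell
  - book 5 (The Last Train): author_id=1 -> matches Wright
  - book 6 (The Long Road): author_id=NULL, no match -> kept with NULL
  - book 7 (The Iron Gate): author_id=NULL, no match -> kept with NULL
  - book 8 (Hollow Hills): author_id=2 -> matches Mitchell
  - book 9 (Paper Boats): author_id=3 -> matches Brown
All 9 rows appear; 2 have NULL author.

SQL:
SELECT a.title, b.name AS author
FROM books a
LEFT JOIN authors b ON a.author_id = b.id

Result:
title          | author  
---------------+---------
The Old House  | Wright  
Distant Shores | Brown   
Quiet Streets  | Wright  
Stone Bridges  | Mitchell
The Last Train | Wright  
The Long Road  | NULL    
The Iron Gate  | NULL    
Hollow Hills   | Mitchell
Paper Boats    | Brown   


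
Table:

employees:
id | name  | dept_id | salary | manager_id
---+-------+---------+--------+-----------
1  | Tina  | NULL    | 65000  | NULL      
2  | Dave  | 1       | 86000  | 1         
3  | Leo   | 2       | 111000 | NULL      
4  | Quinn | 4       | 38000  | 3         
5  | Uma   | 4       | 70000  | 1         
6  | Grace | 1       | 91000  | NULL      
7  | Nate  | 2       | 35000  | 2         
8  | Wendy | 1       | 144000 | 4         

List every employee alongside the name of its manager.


This is a self-join: employees is joined to a second copy of itself, matching each row's manager_id to another row's id. Use LEFT JOIN so rows with manager_id=NULL are kept.
  - employee 1 (Tina): manager_id=NULL -> NULL
  - employee 2 (Dave): manager_id=1 -> Tina
  - employee 3 (Leo): manager_id=NULL -> NULL
  - employee 4 (Quinn): manager_id=3 -> Leo
  - employee 5 (Uma): manager_id=1 -> Tina
  - employee 6 (Grace): manager_id=NULL -> NULL
  - employee 7 (Nate): manager_id=2 -> Dave
  - employee 8 (Wendy): manager_id=4 -> Quinn

SQL:
SELECT a.name AS item, b.name AS manager
FROM employees a
LEFT JOIN employees b ON a.manager_id = b.id

Result:
item  | manager
------+--------
Tina  | NULL   
Dave  | Tina   
Leo   | NULL   
Quinn | Leo    
Uma   | Tina   
Grace | NULL   
Nate  | Dave   
Wendy | Quinn  


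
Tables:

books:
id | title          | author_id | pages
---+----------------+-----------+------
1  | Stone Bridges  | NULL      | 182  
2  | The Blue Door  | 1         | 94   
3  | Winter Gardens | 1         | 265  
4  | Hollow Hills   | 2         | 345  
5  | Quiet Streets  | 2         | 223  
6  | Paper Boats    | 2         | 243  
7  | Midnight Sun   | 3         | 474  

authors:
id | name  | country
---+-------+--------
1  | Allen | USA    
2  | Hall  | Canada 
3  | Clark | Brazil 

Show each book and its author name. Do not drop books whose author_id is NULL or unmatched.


LEFT JOIN keeps every row from books (the left table); where author_id has no match in authors, the author columns become NULL. Walk through each book:
  - book 1 (Stone Bridges): author_id=NULL, no match -> kept with NULL
  - book 2 (The Blue Door): author_id=1 -> matches Allen
  - book 3 (Winter Gardens): author_id=1 -> matches Allen
  - book 4 (Hollow Hills): author_id=2 -> matches Hall
  - book 5 (Quiet Streets): author_id=2 -> matches Hall
  - book 6 (Paper Boats): author_id=2 -> matches Hall
  - book 7 (Midnight Sun): author_id=3 -> matches Clark
All 7 rows appear; 1 has NULL author.

SQL:
SELECT a.title, b.name AS author
FROM books a
LEFT JOIN authors b ON a.author_id = b.id

Result:
title          | author
---------------+-------
Stone Bridges  | NULL  
The Blue Door  | Allen 
Winter Gardens | Allen 
Hollow Hills   | Hall  
Quiet Streets  | Hall  
Paper Boats    | Hall  
Midnight Sun   | Clark 


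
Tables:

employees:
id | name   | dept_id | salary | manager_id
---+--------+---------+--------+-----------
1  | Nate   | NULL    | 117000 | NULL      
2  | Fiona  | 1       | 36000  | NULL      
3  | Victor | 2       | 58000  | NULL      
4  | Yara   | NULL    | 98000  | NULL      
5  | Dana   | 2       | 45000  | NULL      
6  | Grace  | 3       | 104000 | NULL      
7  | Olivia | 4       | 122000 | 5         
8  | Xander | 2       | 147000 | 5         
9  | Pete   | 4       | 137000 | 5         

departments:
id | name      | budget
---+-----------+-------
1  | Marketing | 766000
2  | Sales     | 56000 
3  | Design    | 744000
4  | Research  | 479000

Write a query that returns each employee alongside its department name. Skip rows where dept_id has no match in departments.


INNER JOIN keeps only employees rows whose dept_id matches an id in departments. Walk through each employee:
  - employee 1 (Nate): dept_id=NULL, no match -> dropped
  - employee 2 (Fiona): dept_id=1 -> matches Marketing
  - employee 3 (Victor): dept_id=2 -> matches Sales
  - employee 4 (Yara): dept_id=NULL, no match -> dropped
  - employee 5 (Dana): dept_id=2 -> matches Sales
  - employee 6 (Grace): dept_id=3 -> matches Design
  - employee 7 (Olivia): dept_id=4 -> matches Research
  - employee 8 (Xander): dept_id=2 -> matches Sales
  - employee 9 (Pete): dept_id=4 -> matches Research
So 2 of 9 rows are dropped.

SQL:
SELECT a.name, b.name AS department
FROM employees a
INNER JOIN departments b ON a.dept_id = b.id

Result:
name   | department
-------+-----------
Fiona  | Marketing 
Victor | Sales     
Dana   | Sales     
Grace  | Design    
Olivia | Research  
Xander | Sales     
Pete   | Research  


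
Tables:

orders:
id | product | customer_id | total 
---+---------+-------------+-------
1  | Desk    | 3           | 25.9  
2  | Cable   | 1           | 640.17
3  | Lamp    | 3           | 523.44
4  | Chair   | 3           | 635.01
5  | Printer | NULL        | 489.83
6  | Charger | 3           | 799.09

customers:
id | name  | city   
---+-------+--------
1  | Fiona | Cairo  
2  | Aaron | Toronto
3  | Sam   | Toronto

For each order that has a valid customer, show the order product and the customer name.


INNER JOIN keeps only orders rows whose customer_id matches an id in customers. Walk through each order:
  - order 1 (Desk): customer_id=3 -> matches Sam
  - order 2 (Cable): customer_id=1 -> matches Fiona
  - order 3 (Lamp): customer_id=3 -> matches Sam
  - order 4 (Chair): customer_id=3 -> matches Sam
  - order 5 (Printer): customer_id=NULL, no match -> dropped
  - order 6 (Charger): customer_id=3 -> matches Sam
So 1 of 6 rows is dropped.

SQL:
SELECT a.product, b.name AS customer
FROM orders a
INNER JOIN customers b ON a.customer_id = b.id

Result:
product | customer
--------+---------
Desk    | Sam     
Cable   | Fiona   
Lamp    | Sam     
Chair   | Sam     
Charger | Sam     
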